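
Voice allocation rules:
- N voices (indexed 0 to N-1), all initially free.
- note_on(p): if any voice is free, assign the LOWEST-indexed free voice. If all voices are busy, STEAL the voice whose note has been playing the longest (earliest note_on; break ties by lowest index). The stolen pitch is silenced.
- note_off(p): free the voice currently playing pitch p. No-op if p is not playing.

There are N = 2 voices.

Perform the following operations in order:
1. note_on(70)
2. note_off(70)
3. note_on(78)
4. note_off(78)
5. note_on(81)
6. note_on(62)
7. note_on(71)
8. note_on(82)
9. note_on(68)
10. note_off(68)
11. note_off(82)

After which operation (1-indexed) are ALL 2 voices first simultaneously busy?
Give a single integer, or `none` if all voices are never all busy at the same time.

Answer: 6

Derivation:
Op 1: note_on(70): voice 0 is free -> assigned | voices=[70 -]
Op 2: note_off(70): free voice 0 | voices=[- -]
Op 3: note_on(78): voice 0 is free -> assigned | voices=[78 -]
Op 4: note_off(78): free voice 0 | voices=[- -]
Op 5: note_on(81): voice 0 is free -> assigned | voices=[81 -]
Op 6: note_on(62): voice 1 is free -> assigned | voices=[81 62]
Op 7: note_on(71): all voices busy, STEAL voice 0 (pitch 81, oldest) -> assign | voices=[71 62]
Op 8: note_on(82): all voices busy, STEAL voice 1 (pitch 62, oldest) -> assign | voices=[71 82]
Op 9: note_on(68): all voices busy, STEAL voice 0 (pitch 71, oldest) -> assign | voices=[68 82]
Op 10: note_off(68): free voice 0 | voices=[- 82]
Op 11: note_off(82): free voice 1 | voices=[- -]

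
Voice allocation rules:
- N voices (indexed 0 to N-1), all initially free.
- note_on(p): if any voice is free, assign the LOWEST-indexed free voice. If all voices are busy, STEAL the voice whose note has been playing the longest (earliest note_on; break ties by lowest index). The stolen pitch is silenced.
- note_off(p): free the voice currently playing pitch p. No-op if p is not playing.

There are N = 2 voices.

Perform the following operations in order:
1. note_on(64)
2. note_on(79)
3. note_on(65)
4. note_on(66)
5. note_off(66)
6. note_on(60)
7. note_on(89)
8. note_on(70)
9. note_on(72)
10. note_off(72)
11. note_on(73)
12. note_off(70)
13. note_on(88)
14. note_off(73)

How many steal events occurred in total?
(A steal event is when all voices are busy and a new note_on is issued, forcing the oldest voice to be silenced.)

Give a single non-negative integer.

Op 1: note_on(64): voice 0 is free -> assigned | voices=[64 -]
Op 2: note_on(79): voice 1 is free -> assigned | voices=[64 79]
Op 3: note_on(65): all voices busy, STEAL voice 0 (pitch 64, oldest) -> assign | voices=[65 79]
Op 4: note_on(66): all voices busy, STEAL voice 1 (pitch 79, oldest) -> assign | voices=[65 66]
Op 5: note_off(66): free voice 1 | voices=[65 -]
Op 6: note_on(60): voice 1 is free -> assigned | voices=[65 60]
Op 7: note_on(89): all voices busy, STEAL voice 0 (pitch 65, oldest) -> assign | voices=[89 60]
Op 8: note_on(70): all voices busy, STEAL voice 1 (pitch 60, oldest) -> assign | voices=[89 70]
Op 9: note_on(72): all voices busy, STEAL voice 0 (pitch 89, oldest) -> assign | voices=[72 70]
Op 10: note_off(72): free voice 0 | voices=[- 70]
Op 11: note_on(73): voice 0 is free -> assigned | voices=[73 70]
Op 12: note_off(70): free voice 1 | voices=[73 -]
Op 13: note_on(88): voice 1 is free -> assigned | voices=[73 88]
Op 14: note_off(73): free voice 0 | voices=[- 88]

Answer: 5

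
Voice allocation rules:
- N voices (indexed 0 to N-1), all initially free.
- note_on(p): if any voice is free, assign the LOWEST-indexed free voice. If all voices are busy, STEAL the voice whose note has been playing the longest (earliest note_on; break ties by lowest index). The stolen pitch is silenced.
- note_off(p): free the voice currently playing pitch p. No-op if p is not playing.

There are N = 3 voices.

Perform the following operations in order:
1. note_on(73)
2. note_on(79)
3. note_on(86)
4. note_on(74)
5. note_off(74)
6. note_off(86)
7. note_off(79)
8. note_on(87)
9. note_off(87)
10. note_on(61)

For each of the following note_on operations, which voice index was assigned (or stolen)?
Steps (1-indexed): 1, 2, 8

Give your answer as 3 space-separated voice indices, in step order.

Op 1: note_on(73): voice 0 is free -> assigned | voices=[73 - -]
Op 2: note_on(79): voice 1 is free -> assigned | voices=[73 79 -]
Op 3: note_on(86): voice 2 is free -> assigned | voices=[73 79 86]
Op 4: note_on(74): all voices busy, STEAL voice 0 (pitch 73, oldest) -> assign | voices=[74 79 86]
Op 5: note_off(74): free voice 0 | voices=[- 79 86]
Op 6: note_off(86): free voice 2 | voices=[- 79 -]
Op 7: note_off(79): free voice 1 | voices=[- - -]
Op 8: note_on(87): voice 0 is free -> assigned | voices=[87 - -]
Op 9: note_off(87): free voice 0 | voices=[- - -]
Op 10: note_on(61): voice 0 is free -> assigned | voices=[61 - -]

Answer: 0 1 0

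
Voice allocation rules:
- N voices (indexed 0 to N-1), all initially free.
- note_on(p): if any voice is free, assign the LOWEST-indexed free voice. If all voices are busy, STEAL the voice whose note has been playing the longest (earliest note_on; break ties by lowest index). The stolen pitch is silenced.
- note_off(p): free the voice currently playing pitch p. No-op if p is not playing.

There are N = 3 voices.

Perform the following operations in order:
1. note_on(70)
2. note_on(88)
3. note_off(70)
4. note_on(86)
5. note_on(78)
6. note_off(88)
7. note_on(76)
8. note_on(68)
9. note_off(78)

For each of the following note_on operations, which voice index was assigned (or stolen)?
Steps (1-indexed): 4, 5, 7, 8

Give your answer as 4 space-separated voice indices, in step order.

Answer: 0 2 1 0

Derivation:
Op 1: note_on(70): voice 0 is free -> assigned | voices=[70 - -]
Op 2: note_on(88): voice 1 is free -> assigned | voices=[70 88 -]
Op 3: note_off(70): free voice 0 | voices=[- 88 -]
Op 4: note_on(86): voice 0 is free -> assigned | voices=[86 88 -]
Op 5: note_on(78): voice 2 is free -> assigned | voices=[86 88 78]
Op 6: note_off(88): free voice 1 | voices=[86 - 78]
Op 7: note_on(76): voice 1 is free -> assigned | voices=[86 76 78]
Op 8: note_on(68): all voices busy, STEAL voice 0 (pitch 86, oldest) -> assign | voices=[68 76 78]
Op 9: note_off(78): free voice 2 | voices=[68 76 -]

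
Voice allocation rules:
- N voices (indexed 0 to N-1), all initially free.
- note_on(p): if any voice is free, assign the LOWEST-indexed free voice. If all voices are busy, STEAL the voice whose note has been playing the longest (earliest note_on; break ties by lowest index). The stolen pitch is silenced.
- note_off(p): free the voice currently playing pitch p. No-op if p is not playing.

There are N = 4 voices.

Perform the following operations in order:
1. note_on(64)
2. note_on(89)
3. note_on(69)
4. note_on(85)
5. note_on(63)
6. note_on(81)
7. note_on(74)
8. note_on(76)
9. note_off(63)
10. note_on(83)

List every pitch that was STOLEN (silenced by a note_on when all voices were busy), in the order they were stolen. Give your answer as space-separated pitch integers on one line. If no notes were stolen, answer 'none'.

Answer: 64 89 69 85

Derivation:
Op 1: note_on(64): voice 0 is free -> assigned | voices=[64 - - -]
Op 2: note_on(89): voice 1 is free -> assigned | voices=[64 89 - -]
Op 3: note_on(69): voice 2 is free -> assigned | voices=[64 89 69 -]
Op 4: note_on(85): voice 3 is free -> assigned | voices=[64 89 69 85]
Op 5: note_on(63): all voices busy, STEAL voice 0 (pitch 64, oldest) -> assign | voices=[63 89 69 85]
Op 6: note_on(81): all voices busy, STEAL voice 1 (pitch 89, oldest) -> assign | voices=[63 81 69 85]
Op 7: note_on(74): all voices busy, STEAL voice 2 (pitch 69, oldest) -> assign | voices=[63 81 74 85]
Op 8: note_on(76): all voices busy, STEAL voice 3 (pitch 85, oldest) -> assign | voices=[63 81 74 76]
Op 9: note_off(63): free voice 0 | voices=[- 81 74 76]
Op 10: note_on(83): voice 0 is free -> assigned | voices=[83 81 74 76]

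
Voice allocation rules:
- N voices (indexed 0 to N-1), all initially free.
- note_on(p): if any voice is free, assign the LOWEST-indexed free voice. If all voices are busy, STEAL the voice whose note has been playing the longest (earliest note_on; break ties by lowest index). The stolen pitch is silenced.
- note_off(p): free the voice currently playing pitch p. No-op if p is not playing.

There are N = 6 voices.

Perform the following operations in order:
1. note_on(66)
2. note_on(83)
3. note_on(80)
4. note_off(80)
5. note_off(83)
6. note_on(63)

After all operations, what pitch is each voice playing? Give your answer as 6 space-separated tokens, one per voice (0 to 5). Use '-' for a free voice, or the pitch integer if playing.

Op 1: note_on(66): voice 0 is free -> assigned | voices=[66 - - - - -]
Op 2: note_on(83): voice 1 is free -> assigned | voices=[66 83 - - - -]
Op 3: note_on(80): voice 2 is free -> assigned | voices=[66 83 80 - - -]
Op 4: note_off(80): free voice 2 | voices=[66 83 - - - -]
Op 5: note_off(83): free voice 1 | voices=[66 - - - - -]
Op 6: note_on(63): voice 1 is free -> assigned | voices=[66 63 - - - -]

Answer: 66 63 - - - -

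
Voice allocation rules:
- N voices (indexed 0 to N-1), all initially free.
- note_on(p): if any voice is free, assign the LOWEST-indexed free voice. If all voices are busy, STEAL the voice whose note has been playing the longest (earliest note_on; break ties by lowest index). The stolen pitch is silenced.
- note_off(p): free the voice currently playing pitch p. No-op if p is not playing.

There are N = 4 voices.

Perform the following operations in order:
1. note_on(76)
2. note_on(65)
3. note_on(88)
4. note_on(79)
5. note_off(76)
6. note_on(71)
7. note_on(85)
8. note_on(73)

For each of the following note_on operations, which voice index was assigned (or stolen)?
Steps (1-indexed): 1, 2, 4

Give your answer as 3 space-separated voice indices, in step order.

Answer: 0 1 3

Derivation:
Op 1: note_on(76): voice 0 is free -> assigned | voices=[76 - - -]
Op 2: note_on(65): voice 1 is free -> assigned | voices=[76 65 - -]
Op 3: note_on(88): voice 2 is free -> assigned | voices=[76 65 88 -]
Op 4: note_on(79): voice 3 is free -> assigned | voices=[76 65 88 79]
Op 5: note_off(76): free voice 0 | voices=[- 65 88 79]
Op 6: note_on(71): voice 0 is free -> assigned | voices=[71 65 88 79]
Op 7: note_on(85): all voices busy, STEAL voice 1 (pitch 65, oldest) -> assign | voices=[71 85 88 79]
Op 8: note_on(73): all voices busy, STEAL voice 2 (pitch 88, oldest) -> assign | voices=[71 85 73 79]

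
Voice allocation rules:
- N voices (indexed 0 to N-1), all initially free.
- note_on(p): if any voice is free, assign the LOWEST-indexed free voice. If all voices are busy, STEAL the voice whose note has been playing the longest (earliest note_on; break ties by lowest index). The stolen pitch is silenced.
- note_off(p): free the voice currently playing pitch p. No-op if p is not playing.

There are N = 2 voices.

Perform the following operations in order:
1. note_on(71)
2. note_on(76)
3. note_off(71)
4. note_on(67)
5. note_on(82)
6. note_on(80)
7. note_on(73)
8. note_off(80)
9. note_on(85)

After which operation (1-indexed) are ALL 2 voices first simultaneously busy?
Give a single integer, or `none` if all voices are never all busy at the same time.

Op 1: note_on(71): voice 0 is free -> assigned | voices=[71 -]
Op 2: note_on(76): voice 1 is free -> assigned | voices=[71 76]
Op 3: note_off(71): free voice 0 | voices=[- 76]
Op 4: note_on(67): voice 0 is free -> assigned | voices=[67 76]
Op 5: note_on(82): all voices busy, STEAL voice 1 (pitch 76, oldest) -> assign | voices=[67 82]
Op 6: note_on(80): all voices busy, STEAL voice 0 (pitch 67, oldest) -> assign | voices=[80 82]
Op 7: note_on(73): all voices busy, STEAL voice 1 (pitch 82, oldest) -> assign | voices=[80 73]
Op 8: note_off(80): free voice 0 | voices=[- 73]
Op 9: note_on(85): voice 0 is free -> assigned | voices=[85 73]

Answer: 2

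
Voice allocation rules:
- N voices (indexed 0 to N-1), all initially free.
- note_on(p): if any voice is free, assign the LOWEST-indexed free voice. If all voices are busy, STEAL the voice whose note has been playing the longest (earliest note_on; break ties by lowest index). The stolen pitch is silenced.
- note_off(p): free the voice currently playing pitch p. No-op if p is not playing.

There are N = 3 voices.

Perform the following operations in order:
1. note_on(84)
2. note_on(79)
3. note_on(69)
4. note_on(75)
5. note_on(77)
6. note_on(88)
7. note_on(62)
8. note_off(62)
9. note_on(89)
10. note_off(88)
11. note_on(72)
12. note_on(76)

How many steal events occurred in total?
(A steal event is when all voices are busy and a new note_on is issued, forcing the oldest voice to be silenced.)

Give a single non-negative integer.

Answer: 5

Derivation:
Op 1: note_on(84): voice 0 is free -> assigned | voices=[84 - -]
Op 2: note_on(79): voice 1 is free -> assigned | voices=[84 79 -]
Op 3: note_on(69): voice 2 is free -> assigned | voices=[84 79 69]
Op 4: note_on(75): all voices busy, STEAL voice 0 (pitch 84, oldest) -> assign | voices=[75 79 69]
Op 5: note_on(77): all voices busy, STEAL voice 1 (pitch 79, oldest) -> assign | voices=[75 77 69]
Op 6: note_on(88): all voices busy, STEAL voice 2 (pitch 69, oldest) -> assign | voices=[75 77 88]
Op 7: note_on(62): all voices busy, STEAL voice 0 (pitch 75, oldest) -> assign | voices=[62 77 88]
Op 8: note_off(62): free voice 0 | voices=[- 77 88]
Op 9: note_on(89): voice 0 is free -> assigned | voices=[89 77 88]
Op 10: note_off(88): free voice 2 | voices=[89 77 -]
Op 11: note_on(72): voice 2 is free -> assigned | voices=[89 77 72]
Op 12: note_on(76): all voices busy, STEAL voice 1 (pitch 77, oldest) -> assign | voices=[89 76 72]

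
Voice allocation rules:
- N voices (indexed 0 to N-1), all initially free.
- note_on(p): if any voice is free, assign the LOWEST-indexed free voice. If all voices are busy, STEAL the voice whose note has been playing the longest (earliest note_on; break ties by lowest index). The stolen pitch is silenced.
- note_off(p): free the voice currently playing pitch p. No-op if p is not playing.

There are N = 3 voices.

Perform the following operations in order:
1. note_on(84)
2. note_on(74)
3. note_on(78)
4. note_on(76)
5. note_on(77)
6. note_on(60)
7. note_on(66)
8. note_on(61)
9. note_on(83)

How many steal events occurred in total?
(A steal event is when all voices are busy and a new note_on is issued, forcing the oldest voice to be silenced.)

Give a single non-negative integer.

Answer: 6

Derivation:
Op 1: note_on(84): voice 0 is free -> assigned | voices=[84 - -]
Op 2: note_on(74): voice 1 is free -> assigned | voices=[84 74 -]
Op 3: note_on(78): voice 2 is free -> assigned | voices=[84 74 78]
Op 4: note_on(76): all voices busy, STEAL voice 0 (pitch 84, oldest) -> assign | voices=[76 74 78]
Op 5: note_on(77): all voices busy, STEAL voice 1 (pitch 74, oldest) -> assign | voices=[76 77 78]
Op 6: note_on(60): all voices busy, STEAL voice 2 (pitch 78, oldest) -> assign | voices=[76 77 60]
Op 7: note_on(66): all voices busy, STEAL voice 0 (pitch 76, oldest) -> assign | voices=[66 77 60]
Op 8: note_on(61): all voices busy, STEAL voice 1 (pitch 77, oldest) -> assign | voices=[66 61 60]
Op 9: note_on(83): all voices busy, STEAL voice 2 (pitch 60, oldest) -> assign | voices=[66 61 83]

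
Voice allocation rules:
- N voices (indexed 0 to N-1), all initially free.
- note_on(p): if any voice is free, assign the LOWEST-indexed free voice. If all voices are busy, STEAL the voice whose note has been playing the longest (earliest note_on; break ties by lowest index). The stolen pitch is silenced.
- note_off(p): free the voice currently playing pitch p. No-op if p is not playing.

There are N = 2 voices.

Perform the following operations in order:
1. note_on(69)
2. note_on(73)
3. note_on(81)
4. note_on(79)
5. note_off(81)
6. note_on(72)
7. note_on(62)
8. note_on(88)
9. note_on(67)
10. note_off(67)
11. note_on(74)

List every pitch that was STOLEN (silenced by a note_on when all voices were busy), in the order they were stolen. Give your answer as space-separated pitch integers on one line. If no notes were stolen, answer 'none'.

Op 1: note_on(69): voice 0 is free -> assigned | voices=[69 -]
Op 2: note_on(73): voice 1 is free -> assigned | voices=[69 73]
Op 3: note_on(81): all voices busy, STEAL voice 0 (pitch 69, oldest) -> assign | voices=[81 73]
Op 4: note_on(79): all voices busy, STEAL voice 1 (pitch 73, oldest) -> assign | voices=[81 79]
Op 5: note_off(81): free voice 0 | voices=[- 79]
Op 6: note_on(72): voice 0 is free -> assigned | voices=[72 79]
Op 7: note_on(62): all voices busy, STEAL voice 1 (pitch 79, oldest) -> assign | voices=[72 62]
Op 8: note_on(88): all voices busy, STEAL voice 0 (pitch 72, oldest) -> assign | voices=[88 62]
Op 9: note_on(67): all voices busy, STEAL voice 1 (pitch 62, oldest) -> assign | voices=[88 67]
Op 10: note_off(67): free voice 1 | voices=[88 -]
Op 11: note_on(74): voice 1 is free -> assigned | voices=[88 74]

Answer: 69 73 79 72 62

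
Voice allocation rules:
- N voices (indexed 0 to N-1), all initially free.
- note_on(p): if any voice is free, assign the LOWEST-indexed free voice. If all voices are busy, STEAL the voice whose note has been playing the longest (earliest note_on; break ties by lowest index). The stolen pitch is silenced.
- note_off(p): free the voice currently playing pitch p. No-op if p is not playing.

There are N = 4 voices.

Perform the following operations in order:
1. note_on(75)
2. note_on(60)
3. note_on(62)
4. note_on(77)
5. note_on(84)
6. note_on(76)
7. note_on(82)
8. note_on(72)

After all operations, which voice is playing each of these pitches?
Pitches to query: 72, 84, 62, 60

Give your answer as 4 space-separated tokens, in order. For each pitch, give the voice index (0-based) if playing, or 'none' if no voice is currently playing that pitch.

Answer: 3 0 none none

Derivation:
Op 1: note_on(75): voice 0 is free -> assigned | voices=[75 - - -]
Op 2: note_on(60): voice 1 is free -> assigned | voices=[75 60 - -]
Op 3: note_on(62): voice 2 is free -> assigned | voices=[75 60 62 -]
Op 4: note_on(77): voice 3 is free -> assigned | voices=[75 60 62 77]
Op 5: note_on(84): all voices busy, STEAL voice 0 (pitch 75, oldest) -> assign | voices=[84 60 62 77]
Op 6: note_on(76): all voices busy, STEAL voice 1 (pitch 60, oldest) -> assign | voices=[84 76 62 77]
Op 7: note_on(82): all voices busy, STEAL voice 2 (pitch 62, oldest) -> assign | voices=[84 76 82 77]
Op 8: note_on(72): all voices busy, STEAL voice 3 (pitch 77, oldest) -> assign | voices=[84 76 82 72]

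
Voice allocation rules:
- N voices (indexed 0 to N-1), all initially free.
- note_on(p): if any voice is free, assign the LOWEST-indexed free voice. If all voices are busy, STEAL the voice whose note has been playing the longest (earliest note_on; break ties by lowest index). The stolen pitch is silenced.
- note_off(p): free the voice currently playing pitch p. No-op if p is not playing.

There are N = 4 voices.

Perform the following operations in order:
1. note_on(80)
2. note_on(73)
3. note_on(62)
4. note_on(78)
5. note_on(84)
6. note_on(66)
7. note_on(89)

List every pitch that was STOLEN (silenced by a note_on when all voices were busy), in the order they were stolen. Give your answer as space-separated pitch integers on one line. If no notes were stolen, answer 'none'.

Op 1: note_on(80): voice 0 is free -> assigned | voices=[80 - - -]
Op 2: note_on(73): voice 1 is free -> assigned | voices=[80 73 - -]
Op 3: note_on(62): voice 2 is free -> assigned | voices=[80 73 62 -]
Op 4: note_on(78): voice 3 is free -> assigned | voices=[80 73 62 78]
Op 5: note_on(84): all voices busy, STEAL voice 0 (pitch 80, oldest) -> assign | voices=[84 73 62 78]
Op 6: note_on(66): all voices busy, STEAL voice 1 (pitch 73, oldest) -> assign | voices=[84 66 62 78]
Op 7: note_on(89): all voices busy, STEAL voice 2 (pitch 62, oldest) -> assign | voices=[84 66 89 78]

Answer: 80 73 62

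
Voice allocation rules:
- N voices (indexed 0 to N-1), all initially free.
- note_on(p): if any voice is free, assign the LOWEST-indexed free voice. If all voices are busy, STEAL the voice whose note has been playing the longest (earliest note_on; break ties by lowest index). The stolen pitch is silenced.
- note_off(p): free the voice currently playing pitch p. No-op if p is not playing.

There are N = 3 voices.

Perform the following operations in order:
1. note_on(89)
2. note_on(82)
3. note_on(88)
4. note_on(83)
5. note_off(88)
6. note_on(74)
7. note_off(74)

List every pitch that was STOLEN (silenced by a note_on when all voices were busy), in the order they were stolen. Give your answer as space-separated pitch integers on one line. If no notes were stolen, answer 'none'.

Answer: 89

Derivation:
Op 1: note_on(89): voice 0 is free -> assigned | voices=[89 - -]
Op 2: note_on(82): voice 1 is free -> assigned | voices=[89 82 -]
Op 3: note_on(88): voice 2 is free -> assigned | voices=[89 82 88]
Op 4: note_on(83): all voices busy, STEAL voice 0 (pitch 89, oldest) -> assign | voices=[83 82 88]
Op 5: note_off(88): free voice 2 | voices=[83 82 -]
Op 6: note_on(74): voice 2 is free -> assigned | voices=[83 82 74]
Op 7: note_off(74): free voice 2 | voices=[83 82 -]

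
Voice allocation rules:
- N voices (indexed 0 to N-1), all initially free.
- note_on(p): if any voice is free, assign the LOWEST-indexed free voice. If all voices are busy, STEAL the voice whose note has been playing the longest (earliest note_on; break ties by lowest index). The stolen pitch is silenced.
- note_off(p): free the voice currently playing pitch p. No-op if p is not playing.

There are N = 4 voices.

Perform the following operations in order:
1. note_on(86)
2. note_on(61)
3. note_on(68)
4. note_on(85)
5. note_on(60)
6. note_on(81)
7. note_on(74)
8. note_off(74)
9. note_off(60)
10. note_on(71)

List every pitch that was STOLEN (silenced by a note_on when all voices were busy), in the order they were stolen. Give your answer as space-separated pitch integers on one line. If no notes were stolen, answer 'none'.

Op 1: note_on(86): voice 0 is free -> assigned | voices=[86 - - -]
Op 2: note_on(61): voice 1 is free -> assigned | voices=[86 61 - -]
Op 3: note_on(68): voice 2 is free -> assigned | voices=[86 61 68 -]
Op 4: note_on(85): voice 3 is free -> assigned | voices=[86 61 68 85]
Op 5: note_on(60): all voices busy, STEAL voice 0 (pitch 86, oldest) -> assign | voices=[60 61 68 85]
Op 6: note_on(81): all voices busy, STEAL voice 1 (pitch 61, oldest) -> assign | voices=[60 81 68 85]
Op 7: note_on(74): all voices busy, STEAL voice 2 (pitch 68, oldest) -> assign | voices=[60 81 74 85]
Op 8: note_off(74): free voice 2 | voices=[60 81 - 85]
Op 9: note_off(60): free voice 0 | voices=[- 81 - 85]
Op 10: note_on(71): voice 0 is free -> assigned | voices=[71 81 - 85]

Answer: 86 61 68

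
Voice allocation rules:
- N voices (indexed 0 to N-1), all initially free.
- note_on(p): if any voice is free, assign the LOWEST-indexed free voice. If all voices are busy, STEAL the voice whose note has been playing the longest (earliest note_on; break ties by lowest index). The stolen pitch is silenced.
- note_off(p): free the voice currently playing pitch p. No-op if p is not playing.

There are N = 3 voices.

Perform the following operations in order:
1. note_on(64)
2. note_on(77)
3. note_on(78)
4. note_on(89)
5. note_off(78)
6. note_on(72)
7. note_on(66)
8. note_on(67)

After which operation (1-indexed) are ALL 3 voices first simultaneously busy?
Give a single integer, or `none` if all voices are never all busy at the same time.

Answer: 3

Derivation:
Op 1: note_on(64): voice 0 is free -> assigned | voices=[64 - -]
Op 2: note_on(77): voice 1 is free -> assigned | voices=[64 77 -]
Op 3: note_on(78): voice 2 is free -> assigned | voices=[64 77 78]
Op 4: note_on(89): all voices busy, STEAL voice 0 (pitch 64, oldest) -> assign | voices=[89 77 78]
Op 5: note_off(78): free voice 2 | voices=[89 77 -]
Op 6: note_on(72): voice 2 is free -> assigned | voices=[89 77 72]
Op 7: note_on(66): all voices busy, STEAL voice 1 (pitch 77, oldest) -> assign | voices=[89 66 72]
Op 8: note_on(67): all voices busy, STEAL voice 0 (pitch 89, oldest) -> assign | voices=[67 66 72]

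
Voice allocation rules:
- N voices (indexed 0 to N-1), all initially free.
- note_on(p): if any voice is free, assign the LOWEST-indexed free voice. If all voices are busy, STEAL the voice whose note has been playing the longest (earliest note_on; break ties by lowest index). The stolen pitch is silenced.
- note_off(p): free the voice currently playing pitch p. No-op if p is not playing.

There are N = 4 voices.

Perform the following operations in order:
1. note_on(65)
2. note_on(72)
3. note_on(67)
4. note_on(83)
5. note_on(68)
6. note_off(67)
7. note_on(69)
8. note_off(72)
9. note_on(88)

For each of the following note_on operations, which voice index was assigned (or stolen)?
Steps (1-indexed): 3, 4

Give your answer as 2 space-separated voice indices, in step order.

Answer: 2 3

Derivation:
Op 1: note_on(65): voice 0 is free -> assigned | voices=[65 - - -]
Op 2: note_on(72): voice 1 is free -> assigned | voices=[65 72 - -]
Op 3: note_on(67): voice 2 is free -> assigned | voices=[65 72 67 -]
Op 4: note_on(83): voice 3 is free -> assigned | voices=[65 72 67 83]
Op 5: note_on(68): all voices busy, STEAL voice 0 (pitch 65, oldest) -> assign | voices=[68 72 67 83]
Op 6: note_off(67): free voice 2 | voices=[68 72 - 83]
Op 7: note_on(69): voice 2 is free -> assigned | voices=[68 72 69 83]
Op 8: note_off(72): free voice 1 | voices=[68 - 69 83]
Op 9: note_on(88): voice 1 is free -> assigned | voices=[68 88 69 83]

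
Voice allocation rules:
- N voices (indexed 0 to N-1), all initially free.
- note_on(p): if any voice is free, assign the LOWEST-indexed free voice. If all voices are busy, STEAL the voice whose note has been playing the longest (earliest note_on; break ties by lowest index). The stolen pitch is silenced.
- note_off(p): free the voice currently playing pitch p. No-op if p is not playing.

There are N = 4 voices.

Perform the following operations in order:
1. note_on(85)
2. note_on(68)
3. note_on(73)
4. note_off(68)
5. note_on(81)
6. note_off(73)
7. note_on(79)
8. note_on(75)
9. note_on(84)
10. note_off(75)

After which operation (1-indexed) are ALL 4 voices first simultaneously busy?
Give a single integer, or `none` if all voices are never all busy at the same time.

Answer: 8

Derivation:
Op 1: note_on(85): voice 0 is free -> assigned | voices=[85 - - -]
Op 2: note_on(68): voice 1 is free -> assigned | voices=[85 68 - -]
Op 3: note_on(73): voice 2 is free -> assigned | voices=[85 68 73 -]
Op 4: note_off(68): free voice 1 | voices=[85 - 73 -]
Op 5: note_on(81): voice 1 is free -> assigned | voices=[85 81 73 -]
Op 6: note_off(73): free voice 2 | voices=[85 81 - -]
Op 7: note_on(79): voice 2 is free -> assigned | voices=[85 81 79 -]
Op 8: note_on(75): voice 3 is free -> assigned | voices=[85 81 79 75]
Op 9: note_on(84): all voices busy, STEAL voice 0 (pitch 85, oldest) -> assign | voices=[84 81 79 75]
Op 10: note_off(75): free voice 3 | voices=[84 81 79 -]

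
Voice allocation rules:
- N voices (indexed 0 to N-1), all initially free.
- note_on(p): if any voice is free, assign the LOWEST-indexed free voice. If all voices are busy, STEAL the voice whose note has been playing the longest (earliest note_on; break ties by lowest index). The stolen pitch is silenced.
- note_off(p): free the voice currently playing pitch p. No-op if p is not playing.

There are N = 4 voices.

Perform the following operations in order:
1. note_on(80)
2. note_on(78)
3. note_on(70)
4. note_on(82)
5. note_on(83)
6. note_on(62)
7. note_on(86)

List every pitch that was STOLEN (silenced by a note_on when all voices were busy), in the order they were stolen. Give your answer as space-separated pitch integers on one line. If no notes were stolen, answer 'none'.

Op 1: note_on(80): voice 0 is free -> assigned | voices=[80 - - -]
Op 2: note_on(78): voice 1 is free -> assigned | voices=[80 78 - -]
Op 3: note_on(70): voice 2 is free -> assigned | voices=[80 78 70 -]
Op 4: note_on(82): voice 3 is free -> assigned | voices=[80 78 70 82]
Op 5: note_on(83): all voices busy, STEAL voice 0 (pitch 80, oldest) -> assign | voices=[83 78 70 82]
Op 6: note_on(62): all voices busy, STEAL voice 1 (pitch 78, oldest) -> assign | voices=[83 62 70 82]
Op 7: note_on(86): all voices busy, STEAL voice 2 (pitch 70, oldest) -> assign | voices=[83 62 86 82]

Answer: 80 78 70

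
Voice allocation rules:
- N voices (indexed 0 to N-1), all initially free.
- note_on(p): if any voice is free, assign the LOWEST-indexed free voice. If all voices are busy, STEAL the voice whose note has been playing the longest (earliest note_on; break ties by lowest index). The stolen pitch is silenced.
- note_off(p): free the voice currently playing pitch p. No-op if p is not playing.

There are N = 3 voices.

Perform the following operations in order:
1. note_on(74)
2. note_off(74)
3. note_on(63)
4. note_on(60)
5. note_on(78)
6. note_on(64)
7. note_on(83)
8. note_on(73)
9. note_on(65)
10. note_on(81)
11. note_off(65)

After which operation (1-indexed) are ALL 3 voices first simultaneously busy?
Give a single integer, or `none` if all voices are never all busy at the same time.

Answer: 5

Derivation:
Op 1: note_on(74): voice 0 is free -> assigned | voices=[74 - -]
Op 2: note_off(74): free voice 0 | voices=[- - -]
Op 3: note_on(63): voice 0 is free -> assigned | voices=[63 - -]
Op 4: note_on(60): voice 1 is free -> assigned | voices=[63 60 -]
Op 5: note_on(78): voice 2 is free -> assigned | voices=[63 60 78]
Op 6: note_on(64): all voices busy, STEAL voice 0 (pitch 63, oldest) -> assign | voices=[64 60 78]
Op 7: note_on(83): all voices busy, STEAL voice 1 (pitch 60, oldest) -> assign | voices=[64 83 78]
Op 8: note_on(73): all voices busy, STEAL voice 2 (pitch 78, oldest) -> assign | voices=[64 83 73]
Op 9: note_on(65): all voices busy, STEAL voice 0 (pitch 64, oldest) -> assign | voices=[65 83 73]
Op 10: note_on(81): all voices busy, STEAL voice 1 (pitch 83, oldest) -> assign | voices=[65 81 73]
Op 11: note_off(65): free voice 0 | voices=[- 81 73]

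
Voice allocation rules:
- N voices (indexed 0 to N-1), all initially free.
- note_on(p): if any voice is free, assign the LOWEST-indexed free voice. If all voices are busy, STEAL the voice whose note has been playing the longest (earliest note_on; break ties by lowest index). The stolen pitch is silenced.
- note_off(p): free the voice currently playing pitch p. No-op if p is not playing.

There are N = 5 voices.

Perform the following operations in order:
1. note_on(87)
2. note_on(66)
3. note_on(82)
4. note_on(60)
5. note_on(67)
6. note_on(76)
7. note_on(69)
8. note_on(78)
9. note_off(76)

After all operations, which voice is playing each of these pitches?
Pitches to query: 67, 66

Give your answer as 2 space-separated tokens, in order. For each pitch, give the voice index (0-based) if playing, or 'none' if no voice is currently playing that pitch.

Answer: 4 none

Derivation:
Op 1: note_on(87): voice 0 is free -> assigned | voices=[87 - - - -]
Op 2: note_on(66): voice 1 is free -> assigned | voices=[87 66 - - -]
Op 3: note_on(82): voice 2 is free -> assigned | voices=[87 66 82 - -]
Op 4: note_on(60): voice 3 is free -> assigned | voices=[87 66 82 60 -]
Op 5: note_on(67): voice 4 is free -> assigned | voices=[87 66 82 60 67]
Op 6: note_on(76): all voices busy, STEAL voice 0 (pitch 87, oldest) -> assign | voices=[76 66 82 60 67]
Op 7: note_on(69): all voices busy, STEAL voice 1 (pitch 66, oldest) -> assign | voices=[76 69 82 60 67]
Op 8: note_on(78): all voices busy, STEAL voice 2 (pitch 82, oldest) -> assign | voices=[76 69 78 60 67]
Op 9: note_off(76): free voice 0 | voices=[- 69 78 60 67]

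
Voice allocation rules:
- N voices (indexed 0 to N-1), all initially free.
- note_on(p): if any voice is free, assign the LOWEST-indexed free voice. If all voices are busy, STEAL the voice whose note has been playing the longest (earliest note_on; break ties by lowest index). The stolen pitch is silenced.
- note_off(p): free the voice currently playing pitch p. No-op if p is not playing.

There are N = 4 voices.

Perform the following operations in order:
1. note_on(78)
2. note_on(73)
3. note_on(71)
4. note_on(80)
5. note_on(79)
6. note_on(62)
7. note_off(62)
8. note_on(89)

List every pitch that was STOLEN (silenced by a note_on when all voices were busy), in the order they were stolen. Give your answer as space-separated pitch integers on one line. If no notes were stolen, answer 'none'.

Answer: 78 73

Derivation:
Op 1: note_on(78): voice 0 is free -> assigned | voices=[78 - - -]
Op 2: note_on(73): voice 1 is free -> assigned | voices=[78 73 - -]
Op 3: note_on(71): voice 2 is free -> assigned | voices=[78 73 71 -]
Op 4: note_on(80): voice 3 is free -> assigned | voices=[78 73 71 80]
Op 5: note_on(79): all voices busy, STEAL voice 0 (pitch 78, oldest) -> assign | voices=[79 73 71 80]
Op 6: note_on(62): all voices busy, STEAL voice 1 (pitch 73, oldest) -> assign | voices=[79 62 71 80]
Op 7: note_off(62): free voice 1 | voices=[79 - 71 80]
Op 8: note_on(89): voice 1 is free -> assigned | voices=[79 89 71 80]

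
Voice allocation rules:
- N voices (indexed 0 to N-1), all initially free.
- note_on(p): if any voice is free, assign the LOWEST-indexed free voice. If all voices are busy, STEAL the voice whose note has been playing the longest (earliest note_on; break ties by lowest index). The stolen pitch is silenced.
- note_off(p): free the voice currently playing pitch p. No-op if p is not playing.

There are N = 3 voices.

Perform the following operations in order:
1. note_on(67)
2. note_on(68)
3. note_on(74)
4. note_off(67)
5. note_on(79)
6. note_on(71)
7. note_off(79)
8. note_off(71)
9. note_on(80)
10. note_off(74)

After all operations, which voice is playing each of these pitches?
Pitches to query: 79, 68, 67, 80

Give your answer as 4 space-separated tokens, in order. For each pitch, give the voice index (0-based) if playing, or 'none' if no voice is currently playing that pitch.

Answer: none none none 0

Derivation:
Op 1: note_on(67): voice 0 is free -> assigned | voices=[67 - -]
Op 2: note_on(68): voice 1 is free -> assigned | voices=[67 68 -]
Op 3: note_on(74): voice 2 is free -> assigned | voices=[67 68 74]
Op 4: note_off(67): free voice 0 | voices=[- 68 74]
Op 5: note_on(79): voice 0 is free -> assigned | voices=[79 68 74]
Op 6: note_on(71): all voices busy, STEAL voice 1 (pitch 68, oldest) -> assign | voices=[79 71 74]
Op 7: note_off(79): free voice 0 | voices=[- 71 74]
Op 8: note_off(71): free voice 1 | voices=[- - 74]
Op 9: note_on(80): voice 0 is free -> assigned | voices=[80 - 74]
Op 10: note_off(74): free voice 2 | voices=[80 - -]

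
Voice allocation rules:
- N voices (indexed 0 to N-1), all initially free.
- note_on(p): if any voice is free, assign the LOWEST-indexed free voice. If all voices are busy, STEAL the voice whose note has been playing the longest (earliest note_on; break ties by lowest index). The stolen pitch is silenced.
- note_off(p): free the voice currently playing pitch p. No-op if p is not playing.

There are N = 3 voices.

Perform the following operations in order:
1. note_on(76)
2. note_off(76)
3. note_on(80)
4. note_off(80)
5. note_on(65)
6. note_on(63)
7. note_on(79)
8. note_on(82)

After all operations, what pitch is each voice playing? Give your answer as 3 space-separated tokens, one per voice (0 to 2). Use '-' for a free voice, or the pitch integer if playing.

Answer: 82 63 79

Derivation:
Op 1: note_on(76): voice 0 is free -> assigned | voices=[76 - -]
Op 2: note_off(76): free voice 0 | voices=[- - -]
Op 3: note_on(80): voice 0 is free -> assigned | voices=[80 - -]
Op 4: note_off(80): free voice 0 | voices=[- - -]
Op 5: note_on(65): voice 0 is free -> assigned | voices=[65 - -]
Op 6: note_on(63): voice 1 is free -> assigned | voices=[65 63 -]
Op 7: note_on(79): voice 2 is free -> assigned | voices=[65 63 79]
Op 8: note_on(82): all voices busy, STEAL voice 0 (pitch 65, oldest) -> assign | voices=[82 63 79]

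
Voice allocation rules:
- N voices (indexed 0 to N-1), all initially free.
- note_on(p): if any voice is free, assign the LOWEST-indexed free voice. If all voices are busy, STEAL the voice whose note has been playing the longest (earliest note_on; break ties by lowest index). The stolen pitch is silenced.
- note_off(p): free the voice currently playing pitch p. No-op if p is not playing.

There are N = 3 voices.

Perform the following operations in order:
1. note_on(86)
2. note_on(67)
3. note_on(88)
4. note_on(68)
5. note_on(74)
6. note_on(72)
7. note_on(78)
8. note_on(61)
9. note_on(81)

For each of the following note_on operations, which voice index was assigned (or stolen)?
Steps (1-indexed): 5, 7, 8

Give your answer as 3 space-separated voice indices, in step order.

Op 1: note_on(86): voice 0 is free -> assigned | voices=[86 - -]
Op 2: note_on(67): voice 1 is free -> assigned | voices=[86 67 -]
Op 3: note_on(88): voice 2 is free -> assigned | voices=[86 67 88]
Op 4: note_on(68): all voices busy, STEAL voice 0 (pitch 86, oldest) -> assign | voices=[68 67 88]
Op 5: note_on(74): all voices busy, STEAL voice 1 (pitch 67, oldest) -> assign | voices=[68 74 88]
Op 6: note_on(72): all voices busy, STEAL voice 2 (pitch 88, oldest) -> assign | voices=[68 74 72]
Op 7: note_on(78): all voices busy, STEAL voice 0 (pitch 68, oldest) -> assign | voices=[78 74 72]
Op 8: note_on(61): all voices busy, STEAL voice 1 (pitch 74, oldest) -> assign | voices=[78 61 72]
Op 9: note_on(81): all voices busy, STEAL voice 2 (pitch 72, oldest) -> assign | voices=[78 61 81]

Answer: 1 0 1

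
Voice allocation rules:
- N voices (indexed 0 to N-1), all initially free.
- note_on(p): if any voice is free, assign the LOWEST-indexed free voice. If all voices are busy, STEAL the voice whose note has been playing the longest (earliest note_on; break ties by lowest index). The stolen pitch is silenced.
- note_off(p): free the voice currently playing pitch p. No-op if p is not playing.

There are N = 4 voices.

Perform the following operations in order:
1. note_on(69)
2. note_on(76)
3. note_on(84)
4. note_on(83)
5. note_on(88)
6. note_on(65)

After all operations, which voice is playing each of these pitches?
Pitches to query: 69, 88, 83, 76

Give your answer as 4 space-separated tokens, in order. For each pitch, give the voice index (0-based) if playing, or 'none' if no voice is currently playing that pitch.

Answer: none 0 3 none

Derivation:
Op 1: note_on(69): voice 0 is free -> assigned | voices=[69 - - -]
Op 2: note_on(76): voice 1 is free -> assigned | voices=[69 76 - -]
Op 3: note_on(84): voice 2 is free -> assigned | voices=[69 76 84 -]
Op 4: note_on(83): voice 3 is free -> assigned | voices=[69 76 84 83]
Op 5: note_on(88): all voices busy, STEAL voice 0 (pitch 69, oldest) -> assign | voices=[88 76 84 83]
Op 6: note_on(65): all voices busy, STEAL voice 1 (pitch 76, oldest) -> assign | voices=[88 65 84 83]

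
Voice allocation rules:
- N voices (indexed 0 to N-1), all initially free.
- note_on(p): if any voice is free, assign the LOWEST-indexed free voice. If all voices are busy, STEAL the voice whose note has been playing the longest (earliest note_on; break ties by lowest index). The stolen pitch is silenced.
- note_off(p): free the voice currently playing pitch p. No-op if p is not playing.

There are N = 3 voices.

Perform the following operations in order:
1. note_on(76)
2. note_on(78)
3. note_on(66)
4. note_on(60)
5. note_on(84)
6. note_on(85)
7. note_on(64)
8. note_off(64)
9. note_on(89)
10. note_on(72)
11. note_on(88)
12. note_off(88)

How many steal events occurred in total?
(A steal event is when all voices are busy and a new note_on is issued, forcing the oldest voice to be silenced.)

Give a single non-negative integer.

Op 1: note_on(76): voice 0 is free -> assigned | voices=[76 - -]
Op 2: note_on(78): voice 1 is free -> assigned | voices=[76 78 -]
Op 3: note_on(66): voice 2 is free -> assigned | voices=[76 78 66]
Op 4: note_on(60): all voices busy, STEAL voice 0 (pitch 76, oldest) -> assign | voices=[60 78 66]
Op 5: note_on(84): all voices busy, STEAL voice 1 (pitch 78, oldest) -> assign | voices=[60 84 66]
Op 6: note_on(85): all voices busy, STEAL voice 2 (pitch 66, oldest) -> assign | voices=[60 84 85]
Op 7: note_on(64): all voices busy, STEAL voice 0 (pitch 60, oldest) -> assign | voices=[64 84 85]
Op 8: note_off(64): free voice 0 | voices=[- 84 85]
Op 9: note_on(89): voice 0 is free -> assigned | voices=[89 84 85]
Op 10: note_on(72): all voices busy, STEAL voice 1 (pitch 84, oldest) -> assign | voices=[89 72 85]
Op 11: note_on(88): all voices busy, STEAL voice 2 (pitch 85, oldest) -> assign | voices=[89 72 88]
Op 12: note_off(88): free voice 2 | voices=[89 72 -]

Answer: 6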